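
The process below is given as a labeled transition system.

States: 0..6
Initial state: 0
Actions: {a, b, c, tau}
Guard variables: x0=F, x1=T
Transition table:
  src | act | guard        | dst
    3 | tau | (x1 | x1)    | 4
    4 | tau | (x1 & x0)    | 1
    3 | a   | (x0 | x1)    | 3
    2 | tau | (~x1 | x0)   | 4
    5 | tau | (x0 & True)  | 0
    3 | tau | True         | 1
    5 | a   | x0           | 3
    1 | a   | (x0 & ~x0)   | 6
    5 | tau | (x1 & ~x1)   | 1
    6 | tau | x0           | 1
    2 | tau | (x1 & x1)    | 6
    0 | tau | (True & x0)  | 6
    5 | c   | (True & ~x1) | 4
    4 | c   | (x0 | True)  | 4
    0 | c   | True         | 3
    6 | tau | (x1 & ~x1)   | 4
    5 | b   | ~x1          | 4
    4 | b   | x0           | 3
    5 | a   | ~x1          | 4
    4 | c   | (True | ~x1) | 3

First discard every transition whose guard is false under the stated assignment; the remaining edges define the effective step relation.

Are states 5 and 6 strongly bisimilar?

Bisimulation quotient by refinement:
  π0 = {{0,1,2,3,4,5,6}}
  π1 = {{0,4},{1,5,6},{2},{3}}
  π2 = {{0},{1,5,6},{2},{3},{4}}
Fixed point at round 3; 5 class(es).
[5]={1,5,6}  [6]={1,5,6}

Answer: BISIMILAR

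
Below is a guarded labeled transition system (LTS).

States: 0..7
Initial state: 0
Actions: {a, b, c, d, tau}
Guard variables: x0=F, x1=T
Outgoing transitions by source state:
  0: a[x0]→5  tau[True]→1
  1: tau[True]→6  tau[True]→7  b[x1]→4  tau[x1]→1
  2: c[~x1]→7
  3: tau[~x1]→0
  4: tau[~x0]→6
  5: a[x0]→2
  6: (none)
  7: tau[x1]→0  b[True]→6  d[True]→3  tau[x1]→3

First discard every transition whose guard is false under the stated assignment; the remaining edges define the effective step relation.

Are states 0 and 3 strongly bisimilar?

Refine partition for ~:
  P[0] = {{0,1,2,3,4,5,6,7}}
  P[1] = {{0,4},{1},{2,3,5,6},{7}}
  P[2] = {{0},{1},{2,3,5,6},{4},{7}}
stable after 3 split(s): 5 block(s)
0∈{0}, 3∈{2,3,5,6}

Answer: NOT BISIMILAR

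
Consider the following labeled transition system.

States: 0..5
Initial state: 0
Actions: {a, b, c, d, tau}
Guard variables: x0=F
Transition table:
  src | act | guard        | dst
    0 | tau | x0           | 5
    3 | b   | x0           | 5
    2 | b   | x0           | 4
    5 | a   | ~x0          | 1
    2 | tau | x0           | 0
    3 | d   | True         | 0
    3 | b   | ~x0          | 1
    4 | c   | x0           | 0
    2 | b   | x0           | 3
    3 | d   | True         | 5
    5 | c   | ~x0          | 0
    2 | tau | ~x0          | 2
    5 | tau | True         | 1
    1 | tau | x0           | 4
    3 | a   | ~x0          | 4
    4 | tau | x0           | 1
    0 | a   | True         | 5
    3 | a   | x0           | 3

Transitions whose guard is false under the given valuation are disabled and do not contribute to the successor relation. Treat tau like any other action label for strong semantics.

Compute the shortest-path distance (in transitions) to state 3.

Layered search for 3:
  Layer 0: {0}
  Layer 1: {5}
  Layer 2: {1}
3 never appears.

Answer: UNREACHABLE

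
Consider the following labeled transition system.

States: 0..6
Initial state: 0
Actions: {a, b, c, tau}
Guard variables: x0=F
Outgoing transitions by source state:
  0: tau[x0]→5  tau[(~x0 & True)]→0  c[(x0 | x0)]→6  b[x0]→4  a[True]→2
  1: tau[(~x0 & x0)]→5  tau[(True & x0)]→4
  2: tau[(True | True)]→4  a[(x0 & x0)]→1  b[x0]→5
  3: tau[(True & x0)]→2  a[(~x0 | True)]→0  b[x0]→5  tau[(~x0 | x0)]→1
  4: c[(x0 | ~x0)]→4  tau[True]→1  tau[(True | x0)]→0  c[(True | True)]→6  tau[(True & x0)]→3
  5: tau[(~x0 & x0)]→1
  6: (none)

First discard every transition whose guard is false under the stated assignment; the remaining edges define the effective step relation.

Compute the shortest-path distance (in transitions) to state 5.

BFS to 5:
  Layer 0: {0}
  Layer 1: {2}
  Layer 2: {4}
  Layer 3: {1,6}
5 never appears.

Answer: UNREACHABLE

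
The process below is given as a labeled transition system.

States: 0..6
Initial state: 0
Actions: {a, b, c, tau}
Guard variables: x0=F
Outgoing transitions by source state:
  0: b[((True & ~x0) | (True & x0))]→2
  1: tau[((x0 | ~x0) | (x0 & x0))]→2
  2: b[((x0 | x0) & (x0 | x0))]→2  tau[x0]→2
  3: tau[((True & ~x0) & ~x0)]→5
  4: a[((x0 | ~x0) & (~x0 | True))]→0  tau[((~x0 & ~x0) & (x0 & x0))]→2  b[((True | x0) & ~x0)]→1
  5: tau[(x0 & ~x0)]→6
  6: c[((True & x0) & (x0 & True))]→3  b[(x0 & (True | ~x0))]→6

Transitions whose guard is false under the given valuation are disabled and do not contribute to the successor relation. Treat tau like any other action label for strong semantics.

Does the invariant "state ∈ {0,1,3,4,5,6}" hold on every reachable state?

Answer: INVARIANT VIOLATED at state 2

Analysis:
Safe = {0,1,3,4,5,6}
Reachable = {0,2}
  0: ✓
  2: ✗ unsafe
reach 2 via b — violates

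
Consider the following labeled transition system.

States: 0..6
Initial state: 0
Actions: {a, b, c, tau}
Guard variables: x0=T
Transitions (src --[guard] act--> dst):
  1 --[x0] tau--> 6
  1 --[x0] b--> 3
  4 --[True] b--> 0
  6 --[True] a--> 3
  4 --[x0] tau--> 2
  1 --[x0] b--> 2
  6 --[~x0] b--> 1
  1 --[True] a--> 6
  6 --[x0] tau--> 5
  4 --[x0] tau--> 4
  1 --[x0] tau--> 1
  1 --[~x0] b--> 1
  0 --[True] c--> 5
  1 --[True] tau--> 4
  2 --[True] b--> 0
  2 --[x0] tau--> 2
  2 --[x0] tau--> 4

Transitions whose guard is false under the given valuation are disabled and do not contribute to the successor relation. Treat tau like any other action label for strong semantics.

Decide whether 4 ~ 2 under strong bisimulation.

Answer: BISIMILAR

Working:
Refine partition for ~:
  π0 = {{0,1,2,3,4,5,6}}
  π1 = {{0},{1},{2,4},{3,5},{6}}
stable after 2 split(s): 5 block(s)
class of 4: {2,4}; class of 2: {2,4}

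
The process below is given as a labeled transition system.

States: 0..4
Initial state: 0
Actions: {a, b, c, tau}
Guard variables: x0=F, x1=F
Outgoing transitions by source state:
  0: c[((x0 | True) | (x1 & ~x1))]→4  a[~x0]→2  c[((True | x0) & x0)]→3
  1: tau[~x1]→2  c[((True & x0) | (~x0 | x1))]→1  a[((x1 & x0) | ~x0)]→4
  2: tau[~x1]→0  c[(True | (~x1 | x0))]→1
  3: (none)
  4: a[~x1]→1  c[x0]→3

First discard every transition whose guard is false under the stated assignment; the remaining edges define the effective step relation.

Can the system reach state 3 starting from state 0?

After dropping false guards: 8 live edges.
Layer 0: {0}
Layer 1: {2,4}  cumulative {0,2,4}
Layer 2: {1}  cumulative {0,1,2,4}
Reachable = {0,1,2,4}

Answer: UNREACHABLE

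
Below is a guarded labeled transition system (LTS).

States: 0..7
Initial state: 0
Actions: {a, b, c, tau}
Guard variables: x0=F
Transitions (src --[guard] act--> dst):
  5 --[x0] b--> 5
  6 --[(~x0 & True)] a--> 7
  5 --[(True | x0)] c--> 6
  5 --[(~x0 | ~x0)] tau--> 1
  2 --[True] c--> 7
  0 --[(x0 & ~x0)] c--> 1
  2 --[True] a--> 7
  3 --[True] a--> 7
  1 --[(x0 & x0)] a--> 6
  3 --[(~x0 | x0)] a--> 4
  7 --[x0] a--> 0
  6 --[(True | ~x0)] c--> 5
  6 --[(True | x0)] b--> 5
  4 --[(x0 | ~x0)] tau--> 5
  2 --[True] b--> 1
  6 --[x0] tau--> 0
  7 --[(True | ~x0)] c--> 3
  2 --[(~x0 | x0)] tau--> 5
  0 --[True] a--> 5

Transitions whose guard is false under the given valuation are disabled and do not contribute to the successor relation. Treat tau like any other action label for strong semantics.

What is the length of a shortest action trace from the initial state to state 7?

BFS to 7:
  Layer 0: {0}
  Layer 1: {5}
  Layer 2: {1,6}
  Layer 3: {7}
first hit 7 at d=3 via a·c·a

Answer: 3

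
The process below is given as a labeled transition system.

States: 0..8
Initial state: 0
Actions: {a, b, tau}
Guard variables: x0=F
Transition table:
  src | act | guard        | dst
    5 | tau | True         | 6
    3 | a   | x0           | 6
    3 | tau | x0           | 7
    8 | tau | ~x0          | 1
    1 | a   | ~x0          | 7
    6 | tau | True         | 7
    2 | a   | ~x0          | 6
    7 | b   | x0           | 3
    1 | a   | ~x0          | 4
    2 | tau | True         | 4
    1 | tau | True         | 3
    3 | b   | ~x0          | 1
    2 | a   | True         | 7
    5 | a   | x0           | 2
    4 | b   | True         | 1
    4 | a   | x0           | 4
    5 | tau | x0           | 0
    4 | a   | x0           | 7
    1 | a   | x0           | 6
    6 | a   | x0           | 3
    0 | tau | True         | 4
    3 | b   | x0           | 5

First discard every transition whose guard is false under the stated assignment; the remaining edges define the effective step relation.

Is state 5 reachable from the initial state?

Guard filter leaves 12 enabled edge(s).
depth 0: {0}
depth 1: {4}  now seen {0,4}
depth 2: {1}  now seen {0,1,4}
depth 3: {3,7}  now seen {0,1,3,4,7}
Reach set: {0,1,3,4,7}

Answer: UNREACHABLE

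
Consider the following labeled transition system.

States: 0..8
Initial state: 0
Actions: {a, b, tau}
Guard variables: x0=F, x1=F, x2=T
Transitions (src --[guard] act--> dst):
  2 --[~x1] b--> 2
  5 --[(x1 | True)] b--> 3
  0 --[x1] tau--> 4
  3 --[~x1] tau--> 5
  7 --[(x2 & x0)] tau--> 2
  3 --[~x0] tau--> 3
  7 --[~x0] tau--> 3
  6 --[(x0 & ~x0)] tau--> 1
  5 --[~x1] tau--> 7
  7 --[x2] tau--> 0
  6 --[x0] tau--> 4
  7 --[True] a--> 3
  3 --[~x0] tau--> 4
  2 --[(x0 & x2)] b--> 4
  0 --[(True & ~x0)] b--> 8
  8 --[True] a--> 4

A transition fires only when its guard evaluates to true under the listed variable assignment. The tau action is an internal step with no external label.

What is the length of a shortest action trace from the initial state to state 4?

Breadth-first toward 4:
  depth 0: {0}
  depth 1: {8}
  depth 2: {4}
depth(4)=2, e.g. b·a

Answer: 2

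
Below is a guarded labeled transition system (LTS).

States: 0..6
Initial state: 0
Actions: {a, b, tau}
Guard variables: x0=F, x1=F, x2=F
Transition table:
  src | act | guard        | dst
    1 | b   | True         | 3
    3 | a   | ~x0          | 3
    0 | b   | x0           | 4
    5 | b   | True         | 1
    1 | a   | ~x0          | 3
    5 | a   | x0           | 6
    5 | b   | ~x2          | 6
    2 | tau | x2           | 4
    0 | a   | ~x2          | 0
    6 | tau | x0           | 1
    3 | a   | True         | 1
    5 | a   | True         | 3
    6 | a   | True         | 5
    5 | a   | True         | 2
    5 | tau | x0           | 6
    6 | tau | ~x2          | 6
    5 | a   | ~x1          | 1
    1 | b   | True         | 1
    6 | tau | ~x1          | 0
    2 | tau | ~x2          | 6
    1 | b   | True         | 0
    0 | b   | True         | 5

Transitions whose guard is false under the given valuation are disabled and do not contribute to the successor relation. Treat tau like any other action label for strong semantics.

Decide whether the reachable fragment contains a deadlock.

Answer: DEADLOCK-FREE

Working:
Reach set: {0,1,2,3,5,6}
  0: a→0  b→5  [2 exit(s)]
  1: a→3  b→0  b→1  b→3  [4 exit(s)]
  2: tau→6  [1 exit(s)]
  3: a→1  a→3  [2 exit(s)]
  5: a→1  a→2  a→3  b→1  b→6  [5 exit(s)]
  6: a→5  tau→0  tau→6  [3 exit(s)]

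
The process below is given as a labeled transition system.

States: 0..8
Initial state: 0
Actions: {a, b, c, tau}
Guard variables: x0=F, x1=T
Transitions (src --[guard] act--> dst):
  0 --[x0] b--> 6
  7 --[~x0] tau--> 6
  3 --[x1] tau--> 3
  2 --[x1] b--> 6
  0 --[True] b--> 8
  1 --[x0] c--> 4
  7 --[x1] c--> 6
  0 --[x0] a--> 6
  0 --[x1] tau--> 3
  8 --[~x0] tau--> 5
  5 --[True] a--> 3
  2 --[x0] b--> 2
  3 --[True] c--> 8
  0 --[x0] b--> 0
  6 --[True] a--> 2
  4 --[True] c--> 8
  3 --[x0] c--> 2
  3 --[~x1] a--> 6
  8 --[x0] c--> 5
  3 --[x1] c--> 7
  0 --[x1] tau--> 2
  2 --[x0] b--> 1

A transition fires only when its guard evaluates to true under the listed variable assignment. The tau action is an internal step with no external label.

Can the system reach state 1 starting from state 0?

Guard filter leaves 13 enabled edge(s).
Layer 0: {0}
Layer 1: {2,3,8}  cumulative {0,2,3,8}
Layer 2: {5,6,7}  cumulative {0,2,3,5,6,7,8}
Reach set: {0,2,3,5,6,7,8}

Answer: UNREACHABLE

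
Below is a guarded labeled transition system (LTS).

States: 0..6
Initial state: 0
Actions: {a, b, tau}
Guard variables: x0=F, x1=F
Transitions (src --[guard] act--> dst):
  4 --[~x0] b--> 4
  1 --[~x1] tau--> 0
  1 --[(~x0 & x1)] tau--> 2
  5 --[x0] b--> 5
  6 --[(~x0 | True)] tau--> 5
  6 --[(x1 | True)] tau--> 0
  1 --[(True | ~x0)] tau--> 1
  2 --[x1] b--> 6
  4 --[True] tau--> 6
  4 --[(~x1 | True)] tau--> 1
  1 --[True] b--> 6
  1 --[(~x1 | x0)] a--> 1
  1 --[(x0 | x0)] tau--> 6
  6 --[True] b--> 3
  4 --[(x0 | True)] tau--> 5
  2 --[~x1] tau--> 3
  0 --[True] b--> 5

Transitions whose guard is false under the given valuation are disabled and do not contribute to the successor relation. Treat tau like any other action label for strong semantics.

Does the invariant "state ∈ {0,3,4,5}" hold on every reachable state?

Answer: INVARIANT HOLDS

Working:
Allowed set {0,3,4,5}
Reach set: {0,5}
  0: safe
  5: safe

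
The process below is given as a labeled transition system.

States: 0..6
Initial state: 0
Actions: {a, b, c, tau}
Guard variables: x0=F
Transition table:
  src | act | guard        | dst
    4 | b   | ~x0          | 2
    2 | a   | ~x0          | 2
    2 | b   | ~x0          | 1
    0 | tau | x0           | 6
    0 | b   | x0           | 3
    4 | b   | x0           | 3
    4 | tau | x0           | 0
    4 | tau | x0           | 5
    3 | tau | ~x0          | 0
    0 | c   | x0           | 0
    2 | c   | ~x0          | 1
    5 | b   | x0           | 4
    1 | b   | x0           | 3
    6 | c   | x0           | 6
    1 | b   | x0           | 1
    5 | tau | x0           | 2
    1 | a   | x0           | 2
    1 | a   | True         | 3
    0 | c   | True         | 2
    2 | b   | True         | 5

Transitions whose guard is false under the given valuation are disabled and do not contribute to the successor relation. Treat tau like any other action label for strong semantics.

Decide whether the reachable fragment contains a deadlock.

Answer: DEADLOCK at state 5

Working:
R = {0,1,2,3,5}
  0: c→2  [1 exit(s)]
  1: a→3  [1 exit(s)]
  2: a→2  b→1  b→5  c→1  [4 exit(s)]
  3: tau→0  [1 exit(s)]
  5: ∅  [no exit]
Path to 5: c·b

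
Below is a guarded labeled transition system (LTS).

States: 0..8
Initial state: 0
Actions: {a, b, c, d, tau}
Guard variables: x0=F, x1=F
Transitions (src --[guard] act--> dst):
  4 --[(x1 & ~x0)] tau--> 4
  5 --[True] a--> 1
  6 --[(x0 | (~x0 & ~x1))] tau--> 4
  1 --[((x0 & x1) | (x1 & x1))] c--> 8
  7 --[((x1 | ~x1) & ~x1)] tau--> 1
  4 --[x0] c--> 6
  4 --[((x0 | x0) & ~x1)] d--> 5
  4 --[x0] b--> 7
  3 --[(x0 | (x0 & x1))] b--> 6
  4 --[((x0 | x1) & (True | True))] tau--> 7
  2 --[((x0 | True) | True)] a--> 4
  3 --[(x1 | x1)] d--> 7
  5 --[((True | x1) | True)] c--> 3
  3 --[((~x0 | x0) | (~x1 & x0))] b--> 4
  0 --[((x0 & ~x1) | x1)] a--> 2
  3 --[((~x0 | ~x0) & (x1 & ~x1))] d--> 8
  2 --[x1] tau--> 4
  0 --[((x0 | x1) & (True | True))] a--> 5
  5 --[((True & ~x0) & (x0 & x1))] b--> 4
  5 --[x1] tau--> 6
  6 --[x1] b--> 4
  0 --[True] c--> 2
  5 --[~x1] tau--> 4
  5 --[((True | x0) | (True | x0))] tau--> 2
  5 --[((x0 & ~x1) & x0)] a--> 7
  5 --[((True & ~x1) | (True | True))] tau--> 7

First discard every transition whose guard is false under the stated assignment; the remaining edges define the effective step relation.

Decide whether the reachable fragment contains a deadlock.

Reach set: {0,2,4}
  0: c→2  [1 out]
  2: a→4  [1 out]
  4: ∅  [deadlock]
trace reaching 4: c·a

Answer: DEADLOCK at state 4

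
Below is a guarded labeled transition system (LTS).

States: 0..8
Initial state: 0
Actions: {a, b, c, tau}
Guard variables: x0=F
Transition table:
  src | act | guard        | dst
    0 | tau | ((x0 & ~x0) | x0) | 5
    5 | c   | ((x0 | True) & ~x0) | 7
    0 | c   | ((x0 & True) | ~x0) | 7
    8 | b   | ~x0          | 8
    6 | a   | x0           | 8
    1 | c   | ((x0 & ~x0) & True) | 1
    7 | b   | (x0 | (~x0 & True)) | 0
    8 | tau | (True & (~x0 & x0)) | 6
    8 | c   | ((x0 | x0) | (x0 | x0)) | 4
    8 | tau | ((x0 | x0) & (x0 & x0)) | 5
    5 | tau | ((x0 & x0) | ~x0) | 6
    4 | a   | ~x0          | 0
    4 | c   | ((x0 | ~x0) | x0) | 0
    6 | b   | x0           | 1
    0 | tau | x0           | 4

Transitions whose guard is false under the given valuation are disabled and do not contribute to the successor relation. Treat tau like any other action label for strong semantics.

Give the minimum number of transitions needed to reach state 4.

Answer: UNREACHABLE

Working:
Breadth-first toward 4:
  Layer 0: {0}
  Layer 1: {7}
4 never appears.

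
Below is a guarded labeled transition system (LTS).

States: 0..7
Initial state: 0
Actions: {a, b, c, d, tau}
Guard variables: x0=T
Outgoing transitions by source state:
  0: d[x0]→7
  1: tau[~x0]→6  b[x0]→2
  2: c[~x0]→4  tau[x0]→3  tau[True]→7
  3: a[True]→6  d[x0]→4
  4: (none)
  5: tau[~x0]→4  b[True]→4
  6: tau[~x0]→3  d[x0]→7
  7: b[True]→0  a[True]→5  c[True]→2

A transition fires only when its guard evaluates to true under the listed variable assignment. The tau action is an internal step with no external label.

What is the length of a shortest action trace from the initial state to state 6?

Breadth-first toward 6:
  L0 = {0}
  L1 = {7}
  L2 = {2,5}
  L3 = {3,4}
  L4 = {6}
first hit 6 at d=4 via d·c·tau·a

Answer: 4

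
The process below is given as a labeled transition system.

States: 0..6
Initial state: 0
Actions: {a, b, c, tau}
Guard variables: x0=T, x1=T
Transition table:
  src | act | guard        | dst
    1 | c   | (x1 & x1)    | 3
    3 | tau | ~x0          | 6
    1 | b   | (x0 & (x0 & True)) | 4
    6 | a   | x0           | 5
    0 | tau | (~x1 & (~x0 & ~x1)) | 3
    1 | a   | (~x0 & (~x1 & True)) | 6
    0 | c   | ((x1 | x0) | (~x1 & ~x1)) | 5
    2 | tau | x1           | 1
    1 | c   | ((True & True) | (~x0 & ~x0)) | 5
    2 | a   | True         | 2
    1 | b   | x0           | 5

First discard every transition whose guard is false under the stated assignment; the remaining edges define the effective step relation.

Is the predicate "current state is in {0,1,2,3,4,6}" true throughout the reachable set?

Allowed set {0,1,2,3,4,6}
Reach set: {0,5}
  0: safe
  5: ✗ unsafe
counterexample path to 5: c

Answer: INVARIANT VIOLATED at state 5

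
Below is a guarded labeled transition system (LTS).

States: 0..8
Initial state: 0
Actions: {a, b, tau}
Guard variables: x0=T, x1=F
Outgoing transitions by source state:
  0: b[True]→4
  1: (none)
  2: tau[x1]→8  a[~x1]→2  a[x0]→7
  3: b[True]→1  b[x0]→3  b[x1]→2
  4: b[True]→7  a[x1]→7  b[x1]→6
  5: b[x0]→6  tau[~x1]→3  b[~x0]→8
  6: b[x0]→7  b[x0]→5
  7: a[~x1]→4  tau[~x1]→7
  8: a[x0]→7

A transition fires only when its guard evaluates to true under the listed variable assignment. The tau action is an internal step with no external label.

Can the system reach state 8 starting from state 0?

Answer: UNREACHABLE

Analysis:
13 transition(s) survive guard evaluation.
Layer 0: {0}
Layer 1: {4}  now seen {0,4}
Layer 2: {7}  now seen {0,4,7}
R = {0,4,7}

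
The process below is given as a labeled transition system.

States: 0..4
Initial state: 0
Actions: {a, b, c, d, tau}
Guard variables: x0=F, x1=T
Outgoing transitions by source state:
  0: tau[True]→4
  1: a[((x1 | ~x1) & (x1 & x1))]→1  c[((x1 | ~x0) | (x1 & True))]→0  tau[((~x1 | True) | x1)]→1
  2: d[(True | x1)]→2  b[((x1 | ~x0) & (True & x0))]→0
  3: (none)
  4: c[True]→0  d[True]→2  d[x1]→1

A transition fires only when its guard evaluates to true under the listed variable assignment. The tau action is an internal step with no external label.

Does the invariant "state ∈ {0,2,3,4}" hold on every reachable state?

Inv-set: {0,2,3,4}
Reach set: {0,1,2,4}
  0: ✓
  1: VIOLATES
  2: ✓
  4: ✓
reach 1 via tau·d — violates

Answer: INVARIANT VIOLATED at state 1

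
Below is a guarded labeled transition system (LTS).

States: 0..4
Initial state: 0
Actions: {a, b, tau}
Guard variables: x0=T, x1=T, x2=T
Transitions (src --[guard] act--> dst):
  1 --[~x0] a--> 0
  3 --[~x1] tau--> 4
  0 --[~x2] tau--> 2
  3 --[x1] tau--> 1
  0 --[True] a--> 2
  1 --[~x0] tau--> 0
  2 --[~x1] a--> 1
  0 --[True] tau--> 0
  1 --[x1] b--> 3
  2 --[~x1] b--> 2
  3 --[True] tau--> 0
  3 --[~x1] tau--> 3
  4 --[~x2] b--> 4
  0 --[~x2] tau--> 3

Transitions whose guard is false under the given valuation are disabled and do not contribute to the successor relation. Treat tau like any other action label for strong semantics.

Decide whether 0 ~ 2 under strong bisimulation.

Answer: NOT BISIMILAR

Working:
Bisimulation quotient by refinement:
  π0 = {{0,1,2,3,4}}
  π1 = {{0},{1},{2,4},{3}}
Fixed point at round 2; 4 class(es).
class of 0: {0}; class of 2: {2,4}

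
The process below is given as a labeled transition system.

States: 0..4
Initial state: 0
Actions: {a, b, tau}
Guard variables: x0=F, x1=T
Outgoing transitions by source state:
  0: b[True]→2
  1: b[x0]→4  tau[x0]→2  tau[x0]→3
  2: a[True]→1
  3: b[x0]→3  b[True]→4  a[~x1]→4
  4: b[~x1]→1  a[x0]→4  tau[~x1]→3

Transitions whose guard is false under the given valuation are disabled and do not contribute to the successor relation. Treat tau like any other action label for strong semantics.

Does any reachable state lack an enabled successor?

Answer: DEADLOCK at state 1

Working:
R = {0,1,2}
  0: b→2  [deg 1]
  1: ∅  [STUCK]
  2: a→1  [deg 1]
Path to 1: b·a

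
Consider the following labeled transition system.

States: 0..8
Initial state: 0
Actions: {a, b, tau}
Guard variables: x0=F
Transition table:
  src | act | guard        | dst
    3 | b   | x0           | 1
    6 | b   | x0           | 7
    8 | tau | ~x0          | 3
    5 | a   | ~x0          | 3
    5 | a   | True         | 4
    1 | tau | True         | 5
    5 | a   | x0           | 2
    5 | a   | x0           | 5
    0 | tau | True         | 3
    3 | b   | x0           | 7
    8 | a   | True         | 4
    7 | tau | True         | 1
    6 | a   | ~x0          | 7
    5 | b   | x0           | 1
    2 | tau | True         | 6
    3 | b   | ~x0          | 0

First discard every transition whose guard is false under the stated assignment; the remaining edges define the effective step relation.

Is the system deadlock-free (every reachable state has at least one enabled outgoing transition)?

Reach set: {0,3}
  0: tau→3  [deg 1]
  3: b→0  [deg 1]

Answer: DEADLOCK-FREE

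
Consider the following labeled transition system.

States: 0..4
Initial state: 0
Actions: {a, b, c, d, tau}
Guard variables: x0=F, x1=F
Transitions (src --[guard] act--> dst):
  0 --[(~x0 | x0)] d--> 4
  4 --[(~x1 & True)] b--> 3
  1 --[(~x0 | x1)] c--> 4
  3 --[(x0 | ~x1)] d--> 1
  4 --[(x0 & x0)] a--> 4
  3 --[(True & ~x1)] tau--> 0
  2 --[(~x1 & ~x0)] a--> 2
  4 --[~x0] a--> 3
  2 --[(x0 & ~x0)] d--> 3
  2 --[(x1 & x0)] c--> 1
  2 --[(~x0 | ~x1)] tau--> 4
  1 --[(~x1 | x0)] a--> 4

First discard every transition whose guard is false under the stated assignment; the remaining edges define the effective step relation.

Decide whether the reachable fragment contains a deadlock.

Answer: DEADLOCK-FREE

Working:
R = {0,1,3,4}
  0: d→4  [1 out]
  1: a→4  c→4  [2 out]
  3: d→1  tau→0  [2 out]
  4: a→3  b→3  [2 out]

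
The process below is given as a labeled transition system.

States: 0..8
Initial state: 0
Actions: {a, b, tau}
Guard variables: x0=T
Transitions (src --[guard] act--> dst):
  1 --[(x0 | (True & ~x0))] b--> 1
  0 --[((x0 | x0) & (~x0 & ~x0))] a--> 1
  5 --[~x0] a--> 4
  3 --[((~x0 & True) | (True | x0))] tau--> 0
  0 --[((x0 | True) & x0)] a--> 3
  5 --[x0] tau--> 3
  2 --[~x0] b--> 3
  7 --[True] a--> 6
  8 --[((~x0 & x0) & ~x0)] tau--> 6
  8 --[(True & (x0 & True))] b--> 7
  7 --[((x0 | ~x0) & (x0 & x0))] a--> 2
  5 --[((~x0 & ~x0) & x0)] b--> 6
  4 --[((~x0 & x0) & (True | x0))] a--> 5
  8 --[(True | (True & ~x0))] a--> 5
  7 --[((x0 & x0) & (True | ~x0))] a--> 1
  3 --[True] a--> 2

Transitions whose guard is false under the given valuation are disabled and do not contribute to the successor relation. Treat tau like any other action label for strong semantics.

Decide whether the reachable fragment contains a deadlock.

Answer: DEADLOCK at state 2

Trace:
Reach set: {0,2,3}
  0: a→3  [deg 1]
  2: ∅  [no exit]
  3: a→2  tau→0  [deg 2]
trace reaching 2: a·a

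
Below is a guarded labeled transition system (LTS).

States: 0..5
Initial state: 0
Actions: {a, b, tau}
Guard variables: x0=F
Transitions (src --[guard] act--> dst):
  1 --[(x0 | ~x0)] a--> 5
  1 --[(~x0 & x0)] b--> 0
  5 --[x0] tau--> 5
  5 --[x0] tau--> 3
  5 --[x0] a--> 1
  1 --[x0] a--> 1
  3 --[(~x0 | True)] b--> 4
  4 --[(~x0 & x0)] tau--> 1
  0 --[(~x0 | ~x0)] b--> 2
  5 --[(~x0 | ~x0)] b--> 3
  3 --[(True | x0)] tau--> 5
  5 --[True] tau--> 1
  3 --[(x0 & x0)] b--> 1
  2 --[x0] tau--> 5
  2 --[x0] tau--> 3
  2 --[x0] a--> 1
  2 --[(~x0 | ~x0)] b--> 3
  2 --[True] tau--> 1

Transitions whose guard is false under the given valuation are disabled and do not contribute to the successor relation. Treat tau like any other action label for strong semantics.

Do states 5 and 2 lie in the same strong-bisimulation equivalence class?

Bisimulation quotient by refinement:
  round 0: {{0,1,2,3,4,5}}
  round 1: {{0},{1},{2,3,5},{4}}
  round 2: {{0},{1},{2,5},{3},{4}}
stable after 3 split(s): 5 block(s)
class of 5: {2,5}; class of 2: {2,5}

Answer: BISIMILAR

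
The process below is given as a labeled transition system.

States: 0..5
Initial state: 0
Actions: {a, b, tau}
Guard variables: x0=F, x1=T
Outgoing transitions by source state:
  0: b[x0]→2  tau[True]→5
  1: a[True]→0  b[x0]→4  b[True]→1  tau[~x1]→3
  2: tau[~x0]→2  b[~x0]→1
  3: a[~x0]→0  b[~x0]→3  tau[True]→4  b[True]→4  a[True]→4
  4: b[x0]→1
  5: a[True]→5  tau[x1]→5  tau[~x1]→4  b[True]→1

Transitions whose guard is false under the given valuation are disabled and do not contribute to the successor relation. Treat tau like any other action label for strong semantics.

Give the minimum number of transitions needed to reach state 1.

Answer: 2

Analysis:
Layered search for 1:
  Layer 0: {0}
  Layer 1: {5}
  Layer 2: {1}
1 enters at depth 2; path tau·b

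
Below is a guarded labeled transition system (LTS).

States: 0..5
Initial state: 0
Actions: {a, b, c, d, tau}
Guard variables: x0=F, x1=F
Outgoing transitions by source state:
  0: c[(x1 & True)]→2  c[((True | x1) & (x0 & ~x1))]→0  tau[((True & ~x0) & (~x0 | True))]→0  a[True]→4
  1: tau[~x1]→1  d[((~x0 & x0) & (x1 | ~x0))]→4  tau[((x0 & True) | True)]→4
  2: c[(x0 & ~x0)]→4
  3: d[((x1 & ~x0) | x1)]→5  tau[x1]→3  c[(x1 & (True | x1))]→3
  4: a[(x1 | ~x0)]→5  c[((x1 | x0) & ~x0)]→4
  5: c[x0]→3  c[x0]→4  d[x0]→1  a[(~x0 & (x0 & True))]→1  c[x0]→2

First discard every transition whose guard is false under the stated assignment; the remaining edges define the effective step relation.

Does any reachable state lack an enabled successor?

Reach set: {0,4,5}
  0: a→4  tau→0  [deg 2]
  4: a→5  [deg 1]
  5: ∅  [deadlock]
witness 5: a·a

Answer: DEADLOCK at state 5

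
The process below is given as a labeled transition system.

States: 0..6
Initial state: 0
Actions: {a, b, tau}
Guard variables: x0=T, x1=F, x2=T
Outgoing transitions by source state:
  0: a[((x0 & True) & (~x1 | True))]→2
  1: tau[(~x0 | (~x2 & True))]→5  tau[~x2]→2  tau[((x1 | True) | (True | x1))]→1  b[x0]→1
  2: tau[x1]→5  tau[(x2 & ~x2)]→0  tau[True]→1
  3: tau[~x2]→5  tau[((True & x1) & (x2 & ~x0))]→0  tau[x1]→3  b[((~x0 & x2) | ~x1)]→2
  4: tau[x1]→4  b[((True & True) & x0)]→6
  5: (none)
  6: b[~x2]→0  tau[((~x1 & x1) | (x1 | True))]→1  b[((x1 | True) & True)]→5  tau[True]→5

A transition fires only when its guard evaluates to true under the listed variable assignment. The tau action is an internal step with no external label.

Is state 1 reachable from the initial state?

Answer: REACHABLE

Trace:
After dropping false guards: 9 live edges.
L0 = {0}
L1 = {2}  cumulative {0,2}
L2 = {1}  cumulative {0,1,2}
Reach set: {0,1,2}
witness 1: a·tau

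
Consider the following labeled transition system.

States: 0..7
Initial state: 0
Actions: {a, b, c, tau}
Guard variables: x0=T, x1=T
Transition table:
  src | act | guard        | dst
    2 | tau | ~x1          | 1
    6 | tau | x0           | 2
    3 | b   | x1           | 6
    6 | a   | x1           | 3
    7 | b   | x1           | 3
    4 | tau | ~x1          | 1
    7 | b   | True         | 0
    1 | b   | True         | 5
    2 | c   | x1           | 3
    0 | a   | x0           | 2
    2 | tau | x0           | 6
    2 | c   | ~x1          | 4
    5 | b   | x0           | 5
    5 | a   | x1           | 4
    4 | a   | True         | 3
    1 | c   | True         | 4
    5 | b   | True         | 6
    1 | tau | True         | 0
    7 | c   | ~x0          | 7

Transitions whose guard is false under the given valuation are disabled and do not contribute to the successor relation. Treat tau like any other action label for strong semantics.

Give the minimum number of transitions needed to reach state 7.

Answer: UNREACHABLE

Trace:
Breadth-first toward 7:
  depth 0: {0}
  depth 1: {2}
  depth 2: {3,6}
7 never appears.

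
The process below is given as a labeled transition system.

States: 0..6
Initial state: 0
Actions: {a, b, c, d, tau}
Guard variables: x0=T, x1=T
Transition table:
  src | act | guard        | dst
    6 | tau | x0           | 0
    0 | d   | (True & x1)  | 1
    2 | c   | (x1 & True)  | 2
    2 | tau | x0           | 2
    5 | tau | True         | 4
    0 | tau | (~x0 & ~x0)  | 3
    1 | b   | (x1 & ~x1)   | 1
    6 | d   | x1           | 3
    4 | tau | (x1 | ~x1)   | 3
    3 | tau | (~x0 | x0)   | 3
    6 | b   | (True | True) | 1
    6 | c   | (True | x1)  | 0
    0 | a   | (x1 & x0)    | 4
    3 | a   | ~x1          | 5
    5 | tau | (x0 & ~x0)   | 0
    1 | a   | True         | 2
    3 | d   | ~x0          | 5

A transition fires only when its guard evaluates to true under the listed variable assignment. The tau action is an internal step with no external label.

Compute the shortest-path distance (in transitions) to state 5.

Answer: UNREACHABLE

Trace:
Layered search for 5:
  Layer 0: {0}
  Layer 1: {1,4}
  Layer 2: {2,3}
5 never appears.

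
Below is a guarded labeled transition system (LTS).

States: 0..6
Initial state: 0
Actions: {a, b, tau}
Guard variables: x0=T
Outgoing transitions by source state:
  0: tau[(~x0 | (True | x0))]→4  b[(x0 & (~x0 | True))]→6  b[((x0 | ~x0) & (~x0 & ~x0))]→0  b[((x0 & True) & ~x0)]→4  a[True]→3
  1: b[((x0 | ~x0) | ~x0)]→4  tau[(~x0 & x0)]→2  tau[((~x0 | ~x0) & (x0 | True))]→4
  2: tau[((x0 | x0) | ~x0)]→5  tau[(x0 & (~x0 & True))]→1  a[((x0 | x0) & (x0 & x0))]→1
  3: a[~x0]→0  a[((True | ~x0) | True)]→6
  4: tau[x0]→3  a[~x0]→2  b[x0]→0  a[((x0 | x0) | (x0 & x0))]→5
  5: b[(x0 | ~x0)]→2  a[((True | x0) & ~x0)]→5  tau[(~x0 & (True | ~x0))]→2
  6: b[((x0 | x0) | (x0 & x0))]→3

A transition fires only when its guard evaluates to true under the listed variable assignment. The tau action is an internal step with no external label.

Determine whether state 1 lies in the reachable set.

Guard filter leaves 12 enabled edge(s).
depth 0: {0}
depth 1: {3,4,6}  now seen {0,3,4,6}
depth 2: {5}  now seen {0,3,4,5,6}
depth 3: {2}  now seen {0,2,3,4,5,6}
depth 4: {1}  now seen {0,1,2,3,4,5,6}
Reachable = {0,1,2,3,4,5,6}
Path to 1: tau·a·b·a

Answer: REACHABLE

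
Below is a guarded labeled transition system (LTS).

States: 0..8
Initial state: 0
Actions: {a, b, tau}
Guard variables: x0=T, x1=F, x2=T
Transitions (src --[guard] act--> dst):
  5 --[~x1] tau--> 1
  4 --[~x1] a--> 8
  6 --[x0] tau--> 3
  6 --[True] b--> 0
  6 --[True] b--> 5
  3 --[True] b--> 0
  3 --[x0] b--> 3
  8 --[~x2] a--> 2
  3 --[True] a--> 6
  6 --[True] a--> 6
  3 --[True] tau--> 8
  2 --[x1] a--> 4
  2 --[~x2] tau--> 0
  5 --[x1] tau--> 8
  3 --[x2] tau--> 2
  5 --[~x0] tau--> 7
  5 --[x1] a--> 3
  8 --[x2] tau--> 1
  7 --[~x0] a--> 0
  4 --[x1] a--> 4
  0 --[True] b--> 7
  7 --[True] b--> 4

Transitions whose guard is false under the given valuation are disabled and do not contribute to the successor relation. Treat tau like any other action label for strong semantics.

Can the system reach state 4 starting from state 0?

Answer: REACHABLE

Trace:
Guard filter leaves 14 enabled edge(s).
L0 = {0}
L1 = {7}  now seen {0,7}
L2 = {4}  now seen {0,4,7}
L3 = {8}  now seen {0,4,7,8}
L4 = {1}  now seen {0,1,4,7,8}
Reachable = {0,1,4,7,8}
trace reaching 4: b·b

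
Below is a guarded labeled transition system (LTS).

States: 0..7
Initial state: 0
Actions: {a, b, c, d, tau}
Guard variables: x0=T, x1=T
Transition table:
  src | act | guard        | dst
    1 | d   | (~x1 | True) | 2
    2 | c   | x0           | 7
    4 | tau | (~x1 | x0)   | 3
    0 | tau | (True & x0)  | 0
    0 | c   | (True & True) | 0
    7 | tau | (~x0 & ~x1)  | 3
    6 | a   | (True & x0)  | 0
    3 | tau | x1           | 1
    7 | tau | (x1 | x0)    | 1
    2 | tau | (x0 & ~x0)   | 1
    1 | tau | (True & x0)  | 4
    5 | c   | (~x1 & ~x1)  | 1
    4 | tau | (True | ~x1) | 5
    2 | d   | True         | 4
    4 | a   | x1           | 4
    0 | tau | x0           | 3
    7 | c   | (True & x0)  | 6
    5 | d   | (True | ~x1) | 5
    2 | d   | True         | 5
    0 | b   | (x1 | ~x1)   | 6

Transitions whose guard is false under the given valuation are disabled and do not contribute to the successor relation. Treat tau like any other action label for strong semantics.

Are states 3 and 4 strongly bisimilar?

Refine partition for ~:
  π0 = {{0,1,2,3,4,5,6,7}}
  π1 = {{0},{1},{2},{3},{4},{5},{6},{7}}
8 equivalence class(es) (converged in 2)
3∈{3}, 4∈{4}

Answer: NOT BISIMILAR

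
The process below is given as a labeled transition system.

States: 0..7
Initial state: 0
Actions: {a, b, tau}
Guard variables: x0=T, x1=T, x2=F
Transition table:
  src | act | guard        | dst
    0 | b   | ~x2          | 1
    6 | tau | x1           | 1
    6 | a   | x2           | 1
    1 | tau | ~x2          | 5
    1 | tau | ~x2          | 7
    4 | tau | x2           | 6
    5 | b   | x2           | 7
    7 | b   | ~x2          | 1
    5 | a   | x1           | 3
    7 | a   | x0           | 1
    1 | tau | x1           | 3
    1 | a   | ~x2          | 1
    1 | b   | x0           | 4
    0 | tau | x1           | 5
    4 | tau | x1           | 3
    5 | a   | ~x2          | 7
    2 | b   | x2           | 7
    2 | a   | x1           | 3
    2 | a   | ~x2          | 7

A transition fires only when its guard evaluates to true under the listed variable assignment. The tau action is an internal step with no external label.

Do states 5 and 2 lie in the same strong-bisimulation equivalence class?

Refine partition for ~:
  P[0] = {{0,1,2,3,4,5,6,7}}
  P[1] = {{0},{1},{2,5},{3},{4,6},{7}}
  P[2] = {{0},{1},{2,5},{3},{4},{6},{7}}
7 equivalence class(es) (converged in 3)
[5]={2,5}  [2]={2,5}

Answer: BISIMILAR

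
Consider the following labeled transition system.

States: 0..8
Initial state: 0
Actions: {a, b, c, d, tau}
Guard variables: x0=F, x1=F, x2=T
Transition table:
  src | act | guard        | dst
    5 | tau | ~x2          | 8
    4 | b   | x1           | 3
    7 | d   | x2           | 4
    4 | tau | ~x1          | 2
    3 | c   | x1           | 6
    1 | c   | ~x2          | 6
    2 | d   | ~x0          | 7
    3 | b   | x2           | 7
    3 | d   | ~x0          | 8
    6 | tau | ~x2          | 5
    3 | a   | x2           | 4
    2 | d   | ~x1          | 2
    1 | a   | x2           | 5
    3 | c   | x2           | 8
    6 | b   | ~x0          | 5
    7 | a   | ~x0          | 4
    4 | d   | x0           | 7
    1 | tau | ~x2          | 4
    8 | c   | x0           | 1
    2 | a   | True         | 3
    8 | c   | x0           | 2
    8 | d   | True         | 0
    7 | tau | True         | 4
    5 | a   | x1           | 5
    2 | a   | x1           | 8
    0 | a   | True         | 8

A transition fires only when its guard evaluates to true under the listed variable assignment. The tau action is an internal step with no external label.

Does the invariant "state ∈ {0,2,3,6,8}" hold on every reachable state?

Safe = {0,2,3,6,8}
R = {0,8}
  0: ✓
  8: ✓

Answer: INVARIANT HOLDS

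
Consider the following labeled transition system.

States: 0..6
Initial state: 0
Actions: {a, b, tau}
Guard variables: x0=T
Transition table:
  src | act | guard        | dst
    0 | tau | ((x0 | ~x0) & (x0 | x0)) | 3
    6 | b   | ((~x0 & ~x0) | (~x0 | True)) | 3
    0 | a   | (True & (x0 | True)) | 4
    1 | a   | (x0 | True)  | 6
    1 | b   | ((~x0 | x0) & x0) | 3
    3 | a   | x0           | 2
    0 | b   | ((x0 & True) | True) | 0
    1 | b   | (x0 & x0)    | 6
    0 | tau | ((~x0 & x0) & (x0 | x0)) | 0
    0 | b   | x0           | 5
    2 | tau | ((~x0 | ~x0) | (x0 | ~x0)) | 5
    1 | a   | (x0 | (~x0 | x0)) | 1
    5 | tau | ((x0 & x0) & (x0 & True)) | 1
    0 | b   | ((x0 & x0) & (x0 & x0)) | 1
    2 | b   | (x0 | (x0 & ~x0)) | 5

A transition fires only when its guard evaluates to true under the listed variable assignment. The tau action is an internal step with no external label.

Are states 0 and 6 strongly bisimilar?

Bisimulation quotient by refinement:
  P[0] = {{0,1,2,3,4,5,6}}
  P[1] = {{0},{1},{2},{3},{4},{5},{6}}
7 equivalence class(es) (converged in 2)
class of 0: {0}; class of 6: {6}

Answer: NOT BISIMILAR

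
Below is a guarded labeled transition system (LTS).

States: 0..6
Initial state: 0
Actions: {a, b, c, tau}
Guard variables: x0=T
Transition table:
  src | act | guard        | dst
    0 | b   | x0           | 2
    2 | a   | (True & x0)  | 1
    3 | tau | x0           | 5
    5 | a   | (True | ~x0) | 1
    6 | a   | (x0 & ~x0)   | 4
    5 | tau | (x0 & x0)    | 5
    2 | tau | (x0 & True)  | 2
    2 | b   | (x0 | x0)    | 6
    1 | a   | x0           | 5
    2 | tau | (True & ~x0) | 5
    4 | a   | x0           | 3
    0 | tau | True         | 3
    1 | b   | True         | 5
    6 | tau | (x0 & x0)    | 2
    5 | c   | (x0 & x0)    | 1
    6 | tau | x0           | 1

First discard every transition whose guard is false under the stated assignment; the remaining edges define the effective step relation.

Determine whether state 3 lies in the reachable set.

Guard filter leaves 14 enabled edge(s).
L0 = {0}
L1 = {2,3}  total {0,2,3}
L2 = {1,5,6}  total {0,1,2,3,5,6}
Reach set: {0,1,2,3,5,6}
trace reaching 3: tau

Answer: REACHABLE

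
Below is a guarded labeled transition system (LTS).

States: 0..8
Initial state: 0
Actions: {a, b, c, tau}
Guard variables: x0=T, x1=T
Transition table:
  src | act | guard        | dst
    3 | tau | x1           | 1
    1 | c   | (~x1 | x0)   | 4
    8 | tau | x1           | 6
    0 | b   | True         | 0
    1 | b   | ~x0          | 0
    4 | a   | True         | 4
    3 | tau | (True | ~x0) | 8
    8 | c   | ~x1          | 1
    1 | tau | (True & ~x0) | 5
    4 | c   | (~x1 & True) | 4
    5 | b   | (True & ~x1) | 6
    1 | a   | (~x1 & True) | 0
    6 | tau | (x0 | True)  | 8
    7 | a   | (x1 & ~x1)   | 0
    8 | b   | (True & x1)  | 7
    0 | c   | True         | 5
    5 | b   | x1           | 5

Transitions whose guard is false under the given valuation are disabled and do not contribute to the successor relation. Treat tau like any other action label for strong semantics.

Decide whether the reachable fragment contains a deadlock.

Answer: DEADLOCK-FREE

Working:
Reachable = {0,5}
  0: b→0  c→5  [2 out]
  5: b→5  [1 out]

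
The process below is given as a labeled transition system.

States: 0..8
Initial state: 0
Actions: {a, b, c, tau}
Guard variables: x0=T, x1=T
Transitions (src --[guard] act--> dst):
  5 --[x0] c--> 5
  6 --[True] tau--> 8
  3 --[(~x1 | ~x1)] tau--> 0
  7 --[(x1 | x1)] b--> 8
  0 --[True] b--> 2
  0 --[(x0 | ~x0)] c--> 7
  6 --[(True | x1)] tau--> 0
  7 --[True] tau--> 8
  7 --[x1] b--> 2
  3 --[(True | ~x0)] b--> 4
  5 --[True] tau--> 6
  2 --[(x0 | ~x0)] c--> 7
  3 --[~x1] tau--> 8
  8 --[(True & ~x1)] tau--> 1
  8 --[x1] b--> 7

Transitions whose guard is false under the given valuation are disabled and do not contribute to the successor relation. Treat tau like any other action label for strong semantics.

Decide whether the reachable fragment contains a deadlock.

Answer: DEADLOCK-FREE

Analysis:
Reachable = {0,2,7,8}
  0: b→2  c→7  [2 out]
  2: c→7  [1 out]
  7: b→2  b→8  tau→8  [3 out]
  8: b→7  [1 out]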